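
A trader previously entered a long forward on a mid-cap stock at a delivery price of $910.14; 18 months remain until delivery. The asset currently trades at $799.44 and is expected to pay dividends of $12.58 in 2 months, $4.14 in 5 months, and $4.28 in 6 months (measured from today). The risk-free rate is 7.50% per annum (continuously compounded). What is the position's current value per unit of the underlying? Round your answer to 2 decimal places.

-$34.42

PV(remaining dividends) I = 12.58·e^(−0.0750·2/12) + 4.14·e^(−0.0750·5/12) + 4.28·e^(−0.0750·6/12) = 20.5588
Current forward F = (S − I)·e^(rT) = (799.44 − 20.5588)·e^(0.0750·18/12) = 778.8812 × 1.119072 = 871.6241
Value (long) = (F − K)·e^(−rT) = (871.6241 − 910.14) × 0.893597 = -34.4177
Value = -$34.42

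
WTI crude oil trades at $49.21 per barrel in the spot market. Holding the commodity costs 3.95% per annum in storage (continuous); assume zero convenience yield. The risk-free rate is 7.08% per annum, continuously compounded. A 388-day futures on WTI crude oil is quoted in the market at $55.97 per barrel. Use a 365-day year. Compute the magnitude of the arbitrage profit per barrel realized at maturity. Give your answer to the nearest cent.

Fair futures: F* = S·e^(carry·T), with carry = (r + u) = 0.0708 + 0.0395 = 0.1103
F* = 49.21 · e^(0.1103 × 388/365) = 49.21 · e^0.117250 = 49.21 × 1.124400 = $55.3317
Market $55.97 > fair $55.3317: forward overpriced → cash-and-carry (buy spot, short the forward).
At maturity, profit = |F_mkt − F*| = |55.97 − 55.3317| = $0.64 per barrel

$0.64 per barrel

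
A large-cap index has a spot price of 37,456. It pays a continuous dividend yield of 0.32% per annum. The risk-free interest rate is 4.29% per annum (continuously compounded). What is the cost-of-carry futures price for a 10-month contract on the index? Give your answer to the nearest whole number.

38,716

F = S·e^((r − q)T) = 37456 · e^((0.0429 − 0.0032) × 10/12)
= 37456 · e^0.033083 = 37456 × 1.033636
F = 38,716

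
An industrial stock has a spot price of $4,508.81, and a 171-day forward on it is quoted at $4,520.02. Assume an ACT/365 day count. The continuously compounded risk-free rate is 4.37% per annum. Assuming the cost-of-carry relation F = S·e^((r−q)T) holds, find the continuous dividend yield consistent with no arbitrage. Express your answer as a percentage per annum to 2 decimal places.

From F = S·e^((r−q)T): (r − q) = ln(F/S)/T
ln(4520.02/4508.81) = ln(1.002486) = 0.002483
(r − q) = 0.002483 / (171/365) = 0.005300
q = r − ln(F/S)/T = 0.0437 − 0.005300 = 0.038400
q = 3.84%

3.84%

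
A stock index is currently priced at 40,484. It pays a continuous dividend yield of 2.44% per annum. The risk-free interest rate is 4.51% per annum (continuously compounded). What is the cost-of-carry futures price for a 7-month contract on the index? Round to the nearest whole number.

F = S·e^((r − q)T) = 40484 · e^((0.0451 − 0.0244) × 7/12)
= 40484 · e^0.012075 = 40484 × 1.012148
F = 40,976

40,976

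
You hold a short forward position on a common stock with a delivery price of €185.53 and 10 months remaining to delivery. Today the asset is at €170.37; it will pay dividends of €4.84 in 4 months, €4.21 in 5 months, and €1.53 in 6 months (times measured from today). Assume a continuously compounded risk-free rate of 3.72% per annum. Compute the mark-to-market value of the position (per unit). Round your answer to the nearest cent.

€19.92

PV(remaining dividends) I = 4.84·e^(−0.0372·4/12) + 4.21·e^(−0.0372·5/12) + 1.53·e^(−0.0372·6/12) = 10.4274
Current forward F = (S − I)·e^(rT) = (170.37 − 10.4274)·e^(0.0372·10/12) = 159.9426 × 1.031486 = 164.9786
Value (long) = (F − K)·e^(−rT) = (164.9786 − 185.53) × 0.969476 = -19.9241
Short position value = −(long value) = €19.92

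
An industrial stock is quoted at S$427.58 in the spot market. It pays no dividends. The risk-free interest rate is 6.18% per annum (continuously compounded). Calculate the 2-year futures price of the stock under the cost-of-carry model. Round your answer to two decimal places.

S$483.83

F = S·e^(rT) = 427.58 · e^(0.0618 × 2)
= 427.58 · e^0.123600 = 427.58 × 1.131563
F = S$483.83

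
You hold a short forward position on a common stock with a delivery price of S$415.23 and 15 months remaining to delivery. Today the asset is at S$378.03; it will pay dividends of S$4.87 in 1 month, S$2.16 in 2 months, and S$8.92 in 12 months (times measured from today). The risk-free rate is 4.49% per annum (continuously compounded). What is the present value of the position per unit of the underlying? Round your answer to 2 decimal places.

PV(remaining dividends) I = 4.87·e^(−0.0449·1/12) + 2.16·e^(−0.0449·2/12) + 8.92·e^(−0.0449·12/12) = 15.5241
Current forward F = (S − I)·e^(rT) = (378.03 − 15.5241)·e^(0.0449·15/12) = 362.5059 × 1.057730 = 383.4334
Value (long) = (F − K)·e^(−rT) = (383.4334 − 415.23) × 0.945421 = -30.0612
Short position value = −(long value) = S$30.06

S$30.06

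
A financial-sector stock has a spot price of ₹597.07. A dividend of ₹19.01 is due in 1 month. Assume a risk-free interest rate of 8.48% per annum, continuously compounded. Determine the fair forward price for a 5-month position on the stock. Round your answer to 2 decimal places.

₹598.99

PV(dividends) I = 19.01·e^(−0.0848·1/12)
I = 18.8761
F = (S − I)·e^(rT) = (597.07 − 18.8761) · e^(0.0848·5/12)
= 578.1939 · e^0.035333 = 578.1939 × 1.035965 = ₹598.99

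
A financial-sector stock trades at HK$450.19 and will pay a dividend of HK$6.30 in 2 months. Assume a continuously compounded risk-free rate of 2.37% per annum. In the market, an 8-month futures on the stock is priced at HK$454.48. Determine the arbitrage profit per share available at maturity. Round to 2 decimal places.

PV(dividends) I = 6.30·e^(−0.0237·2/12) = 6.2752
Fair futures F* = (S − I)·e^(rT) = (450.19 − 6.2752)·e^0.015800 = 443.9148 × 1.015925 = 450.9841
Market HK$454.48 > fair 450.9841: forward overpriced → cash-and-carry (borrow at r, buy the stock and collect the dividends, short the forward).
Profit at T = |F_mkt − F*| = |454.48 − 450.9841| = HK$3.50 per share

HK$3.50 per share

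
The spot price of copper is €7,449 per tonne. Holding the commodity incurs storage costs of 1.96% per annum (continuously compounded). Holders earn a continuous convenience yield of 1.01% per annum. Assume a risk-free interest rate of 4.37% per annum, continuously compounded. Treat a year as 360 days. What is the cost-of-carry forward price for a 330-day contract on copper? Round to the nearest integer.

Net carry = r + u − y = 0.0437 + 0.0196 − 0.0101 = 0.0532
F = S·e^((r+u−y)T) = 7449 · e^(0.0532 × 330/360) = 7449 · e^0.048767
= 7449 × 1.049976 = €7,821 per tonne

€7,821 per tonne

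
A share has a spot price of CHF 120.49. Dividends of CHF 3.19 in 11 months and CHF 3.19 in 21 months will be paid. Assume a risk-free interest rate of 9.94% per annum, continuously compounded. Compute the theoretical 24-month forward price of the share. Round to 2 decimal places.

PV(dividends) I = 3.19·e^(−0.0994·11/12) + 3.19·e^(−0.0994·21/12)
I = 2.9122 + 2.6807 = 5.5929
F = (S − I)·e^(rT) = (120.49 − 5.5929) · e^(0.0994·24/12)
= 114.8971 · e^0.198800 = 114.8971 × 1.219938 = CHF 140.17

CHF 140.17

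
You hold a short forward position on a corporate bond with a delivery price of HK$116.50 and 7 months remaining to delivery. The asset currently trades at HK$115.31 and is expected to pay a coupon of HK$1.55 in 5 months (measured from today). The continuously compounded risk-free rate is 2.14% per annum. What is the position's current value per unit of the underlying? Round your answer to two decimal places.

HK$1.28

PV(remaining coupons) I = 1.55·e^(−0.0214·5/12) = 1.5362
Current forward F = (S − I)·e^(rT) = (115.31 − 1.5362)·e^(0.0214·7/12) = 113.7738 × 1.012562 = 115.2030
Value (long) = (F − K)·e^(−rT) = (115.2030 − 116.50) × 0.987594 = -1.2809
Short position value = −(long value) = HK$1.28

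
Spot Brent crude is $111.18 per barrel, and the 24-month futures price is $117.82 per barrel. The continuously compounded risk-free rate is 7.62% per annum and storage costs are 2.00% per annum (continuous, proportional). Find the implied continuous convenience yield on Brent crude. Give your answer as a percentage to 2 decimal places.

6.72%

F = S·e^((r+u−y)T) ⇒ (r+u−y) = ln(F/S)/T
ln(117.82/111.18) = 0.058008; /T ⇒ 0.029004
y = r + u − ln(F/S)/T = 0.0762 + 0.0200 − 0.029004 = 0.067196
y = 6.72%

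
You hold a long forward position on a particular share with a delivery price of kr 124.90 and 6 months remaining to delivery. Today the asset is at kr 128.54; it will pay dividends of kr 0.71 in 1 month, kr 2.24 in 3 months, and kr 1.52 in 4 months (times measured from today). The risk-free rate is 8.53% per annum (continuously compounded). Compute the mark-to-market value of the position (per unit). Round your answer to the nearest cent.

kr 4.48

PV(remaining dividends) I = 0.71·e^(−0.0853·1/12) + 2.24·e^(−0.0853·3/12) + 1.52·e^(−0.0853·4/12) = 4.3751
Current forward F = (S − I)·e^(rT) = (128.54 − 4.3751)·e^(0.0853·6/12) = 124.1649 × 1.043573 = 129.5751
Value (long) = (F − K)·e^(−rT) = (129.5751 − 124.90) × 0.958247 = 4.4799
Value = kr 4.48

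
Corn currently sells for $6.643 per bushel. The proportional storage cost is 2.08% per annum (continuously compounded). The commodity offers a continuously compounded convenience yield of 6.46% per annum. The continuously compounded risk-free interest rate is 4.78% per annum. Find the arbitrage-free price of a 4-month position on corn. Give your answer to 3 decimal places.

$6.652 per bushel

Net carry = r + u − y = 0.0478 + 0.0208 − 0.0646 = 0.0040
F = S·e^((r+u−y)T) = 6.643 · e^(0.0040 × 4/12) = 6.643 · e^0.001333
= 6.643 × 1.001334 = $6.652 per bushel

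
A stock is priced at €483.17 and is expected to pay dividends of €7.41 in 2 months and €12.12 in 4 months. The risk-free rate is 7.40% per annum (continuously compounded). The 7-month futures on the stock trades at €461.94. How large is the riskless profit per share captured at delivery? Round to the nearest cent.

PV(dividends) I = 7.41·e^(−0.0740·2/12) + 12.12·e^(−0.0740·4/12) = 19.1439
Fair futures F* = (S − I)·e^(rT) = (483.17 − 19.1439)·e^0.043167 = 464.0261 × 1.044112 = 484.4952
Market €461.94 < fair 484.4952: forward underpriced → reverse cash-and-carry (short the stock, invest proceeds at r, pay the dividends, go long the forward).
Profit at T = |F_mkt − F*| = |461.94 − 484.4952| = €22.56 per share

€22.56 per share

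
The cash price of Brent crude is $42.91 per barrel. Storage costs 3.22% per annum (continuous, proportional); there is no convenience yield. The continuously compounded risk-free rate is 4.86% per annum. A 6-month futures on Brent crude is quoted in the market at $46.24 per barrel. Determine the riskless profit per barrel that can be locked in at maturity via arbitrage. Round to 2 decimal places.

$1.56 per barrel

Fair futures: F* = S·e^(carry·T), with carry = (r + u) = 0.0486 + 0.0322 = 0.0808
F* = 42.91 · e^(0.0808 × 6/12) = 42.91 · e^0.040400 = 42.91 × 1.041227 = $44.6791
Market $46.24 > fair $44.6791: forward overpriced → cash-and-carry (buy spot, short the forward).
At maturity, profit = |F_mkt − F*| = |46.24 − 44.6791| = $1.56 per barrel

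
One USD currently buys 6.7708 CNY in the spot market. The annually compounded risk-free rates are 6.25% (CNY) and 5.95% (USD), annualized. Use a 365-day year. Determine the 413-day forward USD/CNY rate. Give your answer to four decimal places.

By covered interest parity, F = S · (1+r_CNY)^T / (1+r_USD)^T
= 6.7708 × 1.071005 / 1.067584 = 6.7708 × 1.003204
F = 6.7925 CNY per USD

6.7925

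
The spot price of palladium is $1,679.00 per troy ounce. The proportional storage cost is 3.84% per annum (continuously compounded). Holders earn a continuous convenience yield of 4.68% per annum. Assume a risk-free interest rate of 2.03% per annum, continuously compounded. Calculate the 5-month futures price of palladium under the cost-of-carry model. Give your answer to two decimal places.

$1,687.35 per troy ounce

Net carry = r + u − y = 0.0203 + 0.0384 − 0.0468 = 0.0119
F = S·e^((r+u−y)T) = 1679.00 · e^(0.0119 × 5/12) = 1679.00 · e^0.00495833
= 1679.00 × 1.00497064 = $1,687.35 per troy ounce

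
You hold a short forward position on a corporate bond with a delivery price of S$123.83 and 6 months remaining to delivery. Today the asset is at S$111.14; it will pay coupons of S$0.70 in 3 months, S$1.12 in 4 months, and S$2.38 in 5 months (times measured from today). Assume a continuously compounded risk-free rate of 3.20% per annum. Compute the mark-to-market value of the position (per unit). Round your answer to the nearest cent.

S$14.88

PV(remaining coupons) I = 0.70·e^(−0.0320·3/12) + 1.12·e^(−0.0320·4/12) + 2.38·e^(−0.0320·5/12) = 4.1510
Current forward F = (S − I)·e^(rT) = (111.14 − 4.1510)·e^(0.0320·6/12) = 106.9890 × 1.016129 = 108.7146
Value (long) = (F − K)·e^(−rT) = (108.7146 − 123.83) × 0.984127 = -14.8755
Short position value = −(long value) = S$14.88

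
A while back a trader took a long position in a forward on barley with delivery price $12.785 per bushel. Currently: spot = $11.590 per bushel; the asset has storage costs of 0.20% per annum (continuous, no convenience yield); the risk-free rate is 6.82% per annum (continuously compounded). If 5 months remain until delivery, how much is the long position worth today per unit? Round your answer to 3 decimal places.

Current fair forward for the remaining 5 months: F = S·e^((r + u)·T), (r + u) = 0.0682 + 0.0020 = 0.0702
F = 11.590 · e^(0.0702 × 5/12) = 11.590 × 1.029682 = 11.9340
Value of long forward = (F − K)·e^(−rT) = (11.9340 − 12.785) · e^(−0.0682·5/12)
= -0.8510 × 0.971983 = -0.827

-$0.827 per bushel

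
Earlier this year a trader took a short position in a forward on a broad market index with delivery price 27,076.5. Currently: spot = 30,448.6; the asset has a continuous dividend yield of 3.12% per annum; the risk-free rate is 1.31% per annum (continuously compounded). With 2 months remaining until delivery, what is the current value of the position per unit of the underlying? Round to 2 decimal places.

-3273.23

Current fair forward for the remaining 2 months: F = S·e^((r − q)·T), (r − q) = 0.0131 − 0.0312 = -0.0181
F = 30448.6 · e^(-0.0181 × 2/12) = 30448.6 × 0.99698788 = 30356.8852
Value of long forward = (F − K)·e^(−rT) = (30356.8852 − 27076.5) · e^(−0.0131·2/12)
= 3280.3852 × 0.99781905 = 3273.23
Short position value = −(long value) = -3273.23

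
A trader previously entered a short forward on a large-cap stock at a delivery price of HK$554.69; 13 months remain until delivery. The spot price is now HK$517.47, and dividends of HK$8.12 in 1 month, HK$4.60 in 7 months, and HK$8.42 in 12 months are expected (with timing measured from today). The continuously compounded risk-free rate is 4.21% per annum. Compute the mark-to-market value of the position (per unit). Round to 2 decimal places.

HK$33.14

PV(remaining dividends) I = 8.12·e^(−0.0421·1/12) + 4.60·e^(−0.0421·7/12) + 8.42·e^(−0.0421·12/12) = 20.6528
Current forward F = (S − I)·e^(rT) = (517.47 − 20.6528)·e^(0.0421·13/12) = 496.8172 × 1.046664 = 520.0007
Value (long) = (F − K)·e^(−rT) = (520.0007 − 554.69) × 0.955416 = -33.1427
Short position value = −(long value) = HK$33.14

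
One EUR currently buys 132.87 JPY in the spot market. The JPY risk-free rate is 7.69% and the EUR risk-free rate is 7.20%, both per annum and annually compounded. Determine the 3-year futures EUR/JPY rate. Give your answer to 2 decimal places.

134.70

By covered interest parity, F = S · (1+r_JPY)^T / (1+r_EUR)^T
= 132.87 × 1.248896 / 1.231925 = 132.87 × 1.013776
F = 134.70 JPY per EUR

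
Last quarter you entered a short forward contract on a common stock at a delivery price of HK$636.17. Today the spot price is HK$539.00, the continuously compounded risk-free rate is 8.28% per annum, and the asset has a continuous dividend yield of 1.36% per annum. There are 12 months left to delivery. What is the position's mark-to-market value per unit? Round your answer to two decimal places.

Current fair forward for the remaining 12 months: F = S·e^((r − q)·T), (r − q) = 0.0828 − 0.0136 = 0.0692
F = 539.00 · e^(0.0692 × 12/12) = 539.00 × 1.071651 = 577.6199
Value of long forward = (F − K)·e^(−rT) = (577.6199 − 636.17) · e^(−0.0828·12/12)
= -58.5501 × 0.920535 = -53.90
Short position value = −(long value) = HK$53.90

HK$53.90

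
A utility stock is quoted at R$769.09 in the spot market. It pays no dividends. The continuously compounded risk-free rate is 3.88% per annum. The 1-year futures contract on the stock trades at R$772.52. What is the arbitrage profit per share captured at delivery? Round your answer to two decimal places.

R$27.00 per share

Fair futures: F* = S·e^(carry·T), with carry = r = 0.0388
F* = 769.09 · e^(0.0388 × 1) = 769.09 · e^0.038800 = 769.09 × 1.039563 = R$799.5175
Market R$772.52 < fair R$799.5175: forward underpriced → reverse cash-and-carry (short spot, go long the forward).
At maturity, profit = |F_mkt − F*| = |772.52 − 799.5175| = R$27.00 per share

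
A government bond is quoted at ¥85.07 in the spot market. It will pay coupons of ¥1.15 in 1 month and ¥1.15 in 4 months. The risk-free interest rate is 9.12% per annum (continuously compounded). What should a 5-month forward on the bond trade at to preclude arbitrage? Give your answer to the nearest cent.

¥86.02

PV(coupons) I = 1.15·e^(−0.0912·1/12) + 1.15·e^(−0.0912·4/12)
I = 1.1413 + 1.1156 = 2.2569
F = (S − I)·e^(rT) = (85.07 − 2.2569) · e^(0.0912·5/12)
= 82.8131 · e^0.038000 = 82.8131 × 1.038731 = ¥86.02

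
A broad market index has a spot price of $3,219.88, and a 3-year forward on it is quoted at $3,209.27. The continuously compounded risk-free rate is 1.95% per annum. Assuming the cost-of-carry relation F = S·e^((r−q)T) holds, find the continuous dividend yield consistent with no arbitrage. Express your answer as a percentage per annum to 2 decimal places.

2.06%

From F = S·e^((r−q)T): (r − q) = ln(F/S)/T
ln(3209.27/3219.88) = ln(0.996705) = -0.003300
(r − q) = -0.003300 / (3) = -0.001100
q = r − ln(F/S)/T = 0.0195 + 0.001100 = 0.020600
q = 2.06%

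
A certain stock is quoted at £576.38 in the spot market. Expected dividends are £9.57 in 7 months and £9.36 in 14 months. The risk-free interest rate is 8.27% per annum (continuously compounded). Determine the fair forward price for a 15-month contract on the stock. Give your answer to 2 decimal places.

PV(dividends) I = 9.57·e^(−0.0827·7/12) + 9.36·e^(−0.0827·14/12)
I = 9.1193 + 8.4991 = 17.6184
F = (S − I)·e^(rT) = (576.38 − 17.6184) · e^(0.0827·15/12)
= 558.7616 · e^0.103375 = 558.7616 × 1.108907 = £619.61

£619.61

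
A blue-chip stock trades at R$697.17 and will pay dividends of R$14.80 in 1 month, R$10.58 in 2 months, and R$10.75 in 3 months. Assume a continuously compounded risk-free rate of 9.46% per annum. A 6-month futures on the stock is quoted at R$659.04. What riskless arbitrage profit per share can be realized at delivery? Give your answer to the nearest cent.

R$34.58 per share

PV(dividends) I = 14.80·e^(−0.0946·1/12) + 10.58·e^(−0.0946·2/12) + 10.75·e^(−0.0946·3/12) = 35.5970
Fair futures F* = (S − I)·e^(rT) = (697.17 − 35.5970)·e^0.047300 = 661.5730 × 1.048436 = 693.6169
Market R$659.04 < fair 693.6169: forward underpriced → reverse cash-and-carry (short the stock, invest proceeds at r, pay the dividends, go long the forward).
Profit at T = |F_mkt − F*| = |659.04 − 693.6169| = R$34.58 per share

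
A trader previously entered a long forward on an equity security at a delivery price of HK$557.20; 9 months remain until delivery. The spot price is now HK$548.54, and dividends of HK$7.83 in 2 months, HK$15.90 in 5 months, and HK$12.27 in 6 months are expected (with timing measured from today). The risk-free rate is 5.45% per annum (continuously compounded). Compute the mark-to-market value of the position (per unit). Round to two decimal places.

PV(remaining dividends) I = 7.83·e^(−0.0545·2/12) + 15.90·e^(−0.0545·5/12) + 12.27·e^(−0.0545·6/12) = 35.2424
Current forward F = (S − I)·e^(rT) = (548.54 − 35.2424)·e^(0.0545·9/12) = 513.2976 × 1.041722 = 534.7134
Value (long) = (F − K)·e^(−rT) = (534.7134 − 557.20) × 0.959949 = -21.5860
Value = -HK$21.59

-HK$21.59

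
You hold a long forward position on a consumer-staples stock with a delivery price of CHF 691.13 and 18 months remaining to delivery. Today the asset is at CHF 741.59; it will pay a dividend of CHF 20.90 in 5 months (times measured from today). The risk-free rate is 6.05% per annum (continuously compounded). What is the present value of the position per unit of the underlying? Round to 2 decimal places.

CHF 90.04

PV(remaining dividends) I = 20.90·e^(−0.0605·5/12) = 20.3797
Current forward F = (S − I)·e^(rT) = (741.59 − 20.3797)·e^(0.0605·18/12) = 721.2103 × 1.094995 = 789.7217
Value (long) = (F − K)·e^(−rT) = (789.7217 − 691.13) × 0.913246 = 90.0385
Value = CHF 90.04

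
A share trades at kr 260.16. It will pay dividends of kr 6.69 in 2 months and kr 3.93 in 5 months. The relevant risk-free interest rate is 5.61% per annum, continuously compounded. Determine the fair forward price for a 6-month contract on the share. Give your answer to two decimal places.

PV(dividends) I = 6.69·e^(−0.0561·2/12) + 3.93·e^(−0.0561·5/12)
I = 6.6277 + 3.8392 = 10.4669
F = (S − I)·e^(rT) = (260.16 − 10.4669) · e^(0.0561·6/12)
= 249.6931 · e^0.028050 = 249.6931 × 1.028447 = kr 256.80

kr 256.80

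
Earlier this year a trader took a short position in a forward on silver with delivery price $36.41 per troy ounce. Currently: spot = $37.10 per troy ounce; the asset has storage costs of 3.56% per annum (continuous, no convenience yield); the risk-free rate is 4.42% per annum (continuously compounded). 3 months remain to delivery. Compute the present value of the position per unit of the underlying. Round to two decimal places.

Current fair forward for the remaining 3 months: F = S·e^((r + u)·T), (r + u) = 0.0442 + 0.0356 = 0.0798
F = 37.10 · e^(0.0798 × 3/12) = 37.10 × 1.020150 = 37.8476
Value of long forward = (F − K)·e^(−rT) = (37.8476 − 36.41) · e^(−0.0442·3/12)
= 1.4376 × 0.989011 = 1.42
Short position value = −(long value) = -$1.42

-$1.42 per troy ounce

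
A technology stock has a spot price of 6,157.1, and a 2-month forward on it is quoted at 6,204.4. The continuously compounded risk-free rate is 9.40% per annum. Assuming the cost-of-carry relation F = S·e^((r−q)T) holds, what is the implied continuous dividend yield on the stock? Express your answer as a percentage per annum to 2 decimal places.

From F = S·e^((r−q)T): (r − q) = ln(F/S)/T
ln(6204.4/6157.1) = ln(1.007682) = 0.007653
(r − q) = 0.007653 / (2/12) = 0.045918
q = r − ln(F/S)/T = 0.0940 − 0.045918 = 0.048082
q = 4.81%

4.81%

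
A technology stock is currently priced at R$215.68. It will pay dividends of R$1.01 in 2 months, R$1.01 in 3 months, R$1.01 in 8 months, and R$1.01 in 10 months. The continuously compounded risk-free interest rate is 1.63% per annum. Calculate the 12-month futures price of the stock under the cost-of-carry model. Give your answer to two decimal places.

PV(dividends) I = 1.01·e^(−0.0163·2/12) + 1.01·e^(−0.0163·3/12) + 1.01·e^(−0.0163·8/12) + 1.01·e^(−0.0163·10/12)
I = 1.0073 + 1.0059 + 0.9991 + 0.9964 = 4.0087
F = (S − I)·e^(rT) = (215.68 − 4.0087) · e^(0.0163·12/12)
= 211.6713 · e^0.016300 = 211.6713 × 1.016434 = R$215.15

R$215.15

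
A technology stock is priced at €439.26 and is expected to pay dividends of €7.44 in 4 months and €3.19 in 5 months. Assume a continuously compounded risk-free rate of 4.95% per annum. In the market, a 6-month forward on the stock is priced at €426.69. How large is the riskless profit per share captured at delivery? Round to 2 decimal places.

€12.87 per share

PV(dividends) I = 7.44·e^(−0.0495·4/12) + 3.19·e^(−0.0495·5/12) = 10.4431
Fair forward F* = (S − I)·e^(rT) = (439.26 − 10.4431)·e^0.024750 = 428.8169 × 1.025059 = 439.5626
Market €426.69 < fair 439.5626: forward underpriced → reverse cash-and-carry (short the stock, invest proceeds at r, pay the dividends, go long the forward).
Profit at T = |F_mkt − F*| = |426.69 − 439.5626| = €12.87 per share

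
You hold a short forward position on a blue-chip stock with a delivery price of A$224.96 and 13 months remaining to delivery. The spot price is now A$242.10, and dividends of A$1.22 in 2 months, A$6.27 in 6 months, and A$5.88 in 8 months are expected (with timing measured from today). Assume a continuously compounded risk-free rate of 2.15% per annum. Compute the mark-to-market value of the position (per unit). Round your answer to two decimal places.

PV(remaining dividends) I = 1.22·e^(−0.0215·2/12) + 6.27·e^(−0.0215·6/12) + 5.88·e^(−0.0215·8/12) = 13.2149
Current forward F = (S − I)·e^(rT) = (242.10 − 13.2149)·e^(0.0215·13/12) = 228.8851 × 1.023565 = 234.2788
Value (long) = (F − K)·e^(−rT) = (234.2788 − 224.96) × 0.976977 = 9.1043
Short position value = −(long value) = -A$9.10

-A$9.10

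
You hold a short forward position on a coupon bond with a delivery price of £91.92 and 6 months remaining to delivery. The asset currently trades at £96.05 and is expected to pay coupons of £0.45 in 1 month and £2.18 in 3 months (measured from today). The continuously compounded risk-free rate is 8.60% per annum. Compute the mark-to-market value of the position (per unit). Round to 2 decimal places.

PV(remaining coupons) I = 0.45·e^(−0.0860·1/12) + 2.18·e^(−0.0860·3/12) = 2.5804
Current forward F = (S − I)·e^(rT) = (96.05 − 2.5804)·e^(0.0860·6/12) = 93.4696 × 1.043938 = 97.5765
Value (long) = (F − K)·e^(−rT) = (97.5765 − 91.92) × 0.957911 = 5.4184
Short position value = −(long value) = -£5.42

-£5.42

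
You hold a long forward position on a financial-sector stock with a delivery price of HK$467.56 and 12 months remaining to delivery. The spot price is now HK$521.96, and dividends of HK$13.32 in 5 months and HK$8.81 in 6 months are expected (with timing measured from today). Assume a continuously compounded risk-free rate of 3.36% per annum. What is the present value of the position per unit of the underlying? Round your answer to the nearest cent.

PV(remaining dividends) I = 13.32·e^(−0.0336·5/12) + 8.81·e^(−0.0336·6/12) = 21.7980
Current forward F = (S − I)·e^(rT) = (521.96 − 21.7980)·e^(0.0336·12/12) = 500.1620 × 1.034171 = 517.2530
Value (long) = (F − K)·e^(−rT) = (517.2530 − 467.56) × 0.966958 = 48.0510
Value = HK$48.05

HK$48.05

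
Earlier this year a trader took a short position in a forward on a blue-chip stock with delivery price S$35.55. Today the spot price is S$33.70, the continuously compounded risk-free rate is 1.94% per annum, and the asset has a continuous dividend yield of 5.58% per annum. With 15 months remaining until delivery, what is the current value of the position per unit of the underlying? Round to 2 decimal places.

Current fair forward for the remaining 15 months: F = S·e^((r − q)·T), (r − q) = 0.0194 − 0.0558 = -0.0364
F = 33.70 · e^(-0.0364 × 15/12) = 33.70 × 0.955520 = 32.2010
Value of long forward = (F − K)·e^(−rT) = (32.2010 − 35.55) · e^(−0.0194·15/12)
= -3.3490 × 0.976042 = -3.27
Short position value = −(long value) = S$3.27

S$3.27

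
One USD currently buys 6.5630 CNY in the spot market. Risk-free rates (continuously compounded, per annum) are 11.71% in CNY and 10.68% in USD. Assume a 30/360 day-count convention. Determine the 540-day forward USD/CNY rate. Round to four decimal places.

6.6652

F = S·e^((r_CNY − r_USD)T) = 6.5630 · e^((0.1171 − 0.1068) × 540/360)
= 6.5630 · e^0.015450 = 6.5630 × 1.015570
F = 6.6652 CNY per USD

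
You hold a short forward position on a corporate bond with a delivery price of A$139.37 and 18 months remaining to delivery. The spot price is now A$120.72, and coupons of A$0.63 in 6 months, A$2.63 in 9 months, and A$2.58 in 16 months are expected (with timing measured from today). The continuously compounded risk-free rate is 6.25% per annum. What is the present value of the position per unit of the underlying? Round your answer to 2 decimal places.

PV(remaining coupons) I = 0.63·e^(−0.0625·6/12) + 2.63·e^(−0.0625·9/12) + 2.58·e^(−0.0625·16/12) = 5.4939
Current forward F = (S − I)·e^(rT) = (120.72 − 5.4939)·e^(0.0625·18/12) = 115.2261 × 1.098285 = 126.5511
Value (long) = (F − K)·e^(−rT) = (126.5511 − 139.37) × 0.910510 = -11.6717
Short position value = −(long value) = A$11.67

A$11.67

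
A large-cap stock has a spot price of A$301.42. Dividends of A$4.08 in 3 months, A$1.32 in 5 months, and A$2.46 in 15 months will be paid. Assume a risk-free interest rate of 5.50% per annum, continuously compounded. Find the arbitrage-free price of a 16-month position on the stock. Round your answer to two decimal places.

A$316.16

PV(dividends) I = 4.08·e^(−0.0550·3/12) + 1.32·e^(−0.0550·5/12) + 2.46·e^(−0.0550·15/12)
I = 4.0243 + 1.2901 + 2.2966 = 7.6110
F = (S − I)·e^(rT) = (301.42 − 7.6110) · e^(0.0550·16/12)
= 293.8090 · e^0.073333 = 293.8090 × 1.076089 = A$316.16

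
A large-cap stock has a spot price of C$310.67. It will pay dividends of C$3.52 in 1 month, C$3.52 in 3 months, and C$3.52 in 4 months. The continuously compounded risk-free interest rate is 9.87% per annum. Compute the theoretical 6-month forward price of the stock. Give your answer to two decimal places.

C$315.53

PV(dividends) I = 3.52·e^(−0.0987·1/12) + 3.52·e^(−0.0987·3/12) + 3.52·e^(−0.0987·4/12)
I = 3.4912 + 3.4342 + 3.4061 = 10.3315
F = (S − I)·e^(rT) = (310.67 − 10.3315) · e^(0.0987·6/12)
= 300.3385 · e^0.049350 = 300.3385 × 1.050588 = C$315.53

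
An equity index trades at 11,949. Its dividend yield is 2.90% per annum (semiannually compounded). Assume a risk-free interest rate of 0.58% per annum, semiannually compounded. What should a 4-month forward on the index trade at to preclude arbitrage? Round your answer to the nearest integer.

F = S · (1+r/2)^(2T) / (1+q/2)^(2T)
= 11949 × 1.001932 / 1.009643 = 11949 × 0.992363
F = 11,858

11,858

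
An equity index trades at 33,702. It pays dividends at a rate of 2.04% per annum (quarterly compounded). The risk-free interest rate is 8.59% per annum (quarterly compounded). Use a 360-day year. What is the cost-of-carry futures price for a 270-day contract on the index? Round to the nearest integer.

35,376

F = S · (1+r/4)^(4T) / (1+q/4)^(4T)
= 33702 × 1.065818 / 1.015378 = 33702 × 1.049676
F = 35,376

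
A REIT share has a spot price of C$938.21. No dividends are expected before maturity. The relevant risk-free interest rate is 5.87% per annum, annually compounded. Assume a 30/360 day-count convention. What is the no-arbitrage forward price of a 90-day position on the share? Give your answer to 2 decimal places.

F = S · (1+r)^T
= 938.21 × 1.014363
F = C$951.69

C$951.69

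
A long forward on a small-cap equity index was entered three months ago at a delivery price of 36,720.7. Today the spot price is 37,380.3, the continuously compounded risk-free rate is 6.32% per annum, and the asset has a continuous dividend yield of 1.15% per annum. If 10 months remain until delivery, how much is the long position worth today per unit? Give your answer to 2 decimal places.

Current fair forward for the remaining 10 months: F = S·e^((r − q)·T), (r − q) = 0.0632 − 0.0115 = 0.0517
F = 37380.3 · e^(0.0517 × 10/12) = 37380.3 × 1.04402489 = 39025.9636
Value of long forward = (F − K)·e^(−rT) = (39025.9636 − 36720.7) · e^(−0.0632·10/12)
= 2305.2636 × 0.94869619 = 2186.99

2186.99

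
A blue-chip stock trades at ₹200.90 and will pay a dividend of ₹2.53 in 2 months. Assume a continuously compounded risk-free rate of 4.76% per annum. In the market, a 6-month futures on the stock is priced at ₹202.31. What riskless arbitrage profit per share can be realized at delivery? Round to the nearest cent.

₹0.86 per share

PV(dividends) I = 2.53·e^(−0.0476·2/12) = 2.5100
Fair futures F* = (S − I)·e^(rT) = (200.90 − 2.5100)·e^0.023800 = 198.3900 × 1.024085 = 203.1682
Market ₹202.31 < fair 203.1682: forward underpriced → reverse cash-and-carry (short the stock, invest proceeds at r, pay the dividends, go long the forward).
Profit at T = |F_mkt − F*| = |202.31 − 203.1682| = ₹0.86 per share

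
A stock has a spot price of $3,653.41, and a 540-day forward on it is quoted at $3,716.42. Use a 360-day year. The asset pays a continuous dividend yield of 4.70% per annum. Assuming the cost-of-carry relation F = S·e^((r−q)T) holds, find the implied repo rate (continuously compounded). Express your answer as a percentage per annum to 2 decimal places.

5.84%

From F = S·e^((r−q)T): (r − q) = ln(F/S)/T
ln(3716.42/3653.41) = ln(1.017247) = 0.017100
(r − q) = 0.017100 / (540/360) = 0.011400
r = ln(F/S)/T + q = 0.011400 + 0.0470 = 0.058400
r = 5.84%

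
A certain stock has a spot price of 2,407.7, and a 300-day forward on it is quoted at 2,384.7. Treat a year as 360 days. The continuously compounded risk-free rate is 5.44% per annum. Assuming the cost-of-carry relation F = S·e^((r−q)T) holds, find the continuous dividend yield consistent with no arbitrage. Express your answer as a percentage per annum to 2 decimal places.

6.59%

From F = S·e^((r−q)T): (r − q) = ln(F/S)/T
ln(2384.7/2407.7) = ln(0.990447) = -0.009599
(r − q) = -0.009599 / (300/360) = -0.011519
q = r − ln(F/S)/T = 0.0544 + 0.011519 = 0.065919
q = 6.59%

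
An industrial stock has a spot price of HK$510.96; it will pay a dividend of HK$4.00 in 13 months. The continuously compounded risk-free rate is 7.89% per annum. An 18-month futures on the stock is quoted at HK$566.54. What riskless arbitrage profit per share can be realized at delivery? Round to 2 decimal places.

HK$4.48 per share

PV(dividends) I = 4.00·e^(−0.0789·13/12) = 3.6723
Fair futures F* = (S − I)·e^(rT) = (510.96 − 3.6723)·e^0.118350 = 507.2877 × 1.125638 = 571.0223
Market HK$566.54 < fair 571.0223: forward underpriced → reverse cash-and-carry (short the stock, invest proceeds at r, pay the dividends, go long the forward).
Profit at T = |F_mkt − F*| = |566.54 − 571.0223| = HK$4.48 per share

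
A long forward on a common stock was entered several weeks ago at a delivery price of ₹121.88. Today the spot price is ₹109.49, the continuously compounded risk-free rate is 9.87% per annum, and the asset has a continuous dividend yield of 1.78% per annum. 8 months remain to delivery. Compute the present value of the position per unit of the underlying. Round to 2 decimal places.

-₹5.92

Current fair forward for the remaining 8 months: F = S·e^((r − q)·T), (r − q) = 0.0987 − 0.0178 = 0.0809
F = 109.49 · e^(0.0809 × 8/12) = 109.49 × 1.055414 = 115.5573
Value of long forward = (F − K)·e^(−rT) = (115.5573 − 121.88) · e^(−0.0987·8/12)
= -6.3227 × 0.936318 = -5.92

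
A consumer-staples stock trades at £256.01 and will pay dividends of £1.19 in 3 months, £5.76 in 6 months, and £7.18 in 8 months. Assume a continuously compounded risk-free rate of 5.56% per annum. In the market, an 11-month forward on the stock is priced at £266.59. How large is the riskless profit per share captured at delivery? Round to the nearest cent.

PV(dividends) I = 1.19·e^(−0.0556·3/12) + 5.76·e^(−0.0556·6/12) + 7.18·e^(−0.0556·8/12) = 13.6944
Fair forward F* = (S − I)·e^(rT) = (256.01 − 13.6944)·e^0.050967 = 242.3156 × 1.052288 = 254.9858
Market £266.59 > fair 254.9858: forward overpriced → cash-and-carry (borrow at r, buy the stock and collect the dividends, short the forward).
Profit at T = |F_mkt − F*| = |266.59 − 254.9858| = £11.60 per share

£11.60 per share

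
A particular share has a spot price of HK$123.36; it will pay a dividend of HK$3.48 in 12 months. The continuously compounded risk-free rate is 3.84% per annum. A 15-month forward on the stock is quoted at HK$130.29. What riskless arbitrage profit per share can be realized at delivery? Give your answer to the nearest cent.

PV(dividends) I = 3.48·e^(−0.0384·12/12) = 3.3489
Fair forward F* = (S − I)·e^(rT) = (123.36 − 3.3489)·e^0.048000 = 120.0111 × 1.049171 = 125.9122
Market HK$130.29 > fair 125.9122: forward overpriced → cash-and-carry (borrow at r, buy the stock and collect the dividends, short the forward).
Profit at T = |F_mkt − F*| = |130.29 − 125.9122| = HK$4.38 per share

HK$4.38 per share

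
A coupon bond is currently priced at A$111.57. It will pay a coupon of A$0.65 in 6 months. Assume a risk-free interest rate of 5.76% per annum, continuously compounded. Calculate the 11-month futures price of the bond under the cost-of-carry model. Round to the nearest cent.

PV(coupons) I = 0.65·e^(−0.0576·6/12)
I = 0.6315
F = (S − I)·e^(rT) = (111.57 − 0.6315) · e^(0.0576·11/12)
= 110.9385 · e^0.052800 = 110.9385 × 1.054219 = A$116.95

A$116.95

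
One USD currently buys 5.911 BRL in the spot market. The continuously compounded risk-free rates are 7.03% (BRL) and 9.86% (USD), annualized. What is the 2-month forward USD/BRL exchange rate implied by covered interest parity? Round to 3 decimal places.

F = S·e^((r_BRL − r_USD)T) = 5.911 · e^((0.0703 − 0.0986) × 2/12)
= 5.911 · e^-0.004717 = 5.911 × 0.995294
F = 5.883 BRL per USD

5.883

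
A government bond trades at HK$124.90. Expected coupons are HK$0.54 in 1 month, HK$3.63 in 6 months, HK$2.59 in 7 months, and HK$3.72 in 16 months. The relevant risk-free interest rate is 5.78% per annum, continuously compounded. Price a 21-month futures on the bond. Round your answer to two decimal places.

PV(coupons) I = 0.54·e^(−0.0578·1/12) + 3.63·e^(−0.0578·6/12) + 2.59·e^(−0.0578·7/12) + 3.72·e^(−0.0578·16/12)
I = 0.5374 + 3.5266 + 2.5041 + 3.4441 = 10.0122
F = (S − I)·e^(rT) = (124.90 − 10.0122) · e^(0.0578·21/12)
= 114.8878 · e^0.101150 = 114.8878 × 1.106443 = HK$127.12

HK$127.12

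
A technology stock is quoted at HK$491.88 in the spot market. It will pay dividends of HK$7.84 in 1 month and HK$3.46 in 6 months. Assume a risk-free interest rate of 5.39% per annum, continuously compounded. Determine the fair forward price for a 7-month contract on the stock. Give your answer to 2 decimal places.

HK$496.06

PV(dividends) I = 7.84·e^(−0.0539·1/12) + 3.46·e^(−0.0539·6/12)
I = 7.8049 + 3.3680 = 11.1729
F = (S − I)·e^(rT) = (491.88 − 11.1729) · e^(0.0539·7/12)
= 480.7071 · e^0.031442 = 480.7071 × 1.031942 = HK$496.06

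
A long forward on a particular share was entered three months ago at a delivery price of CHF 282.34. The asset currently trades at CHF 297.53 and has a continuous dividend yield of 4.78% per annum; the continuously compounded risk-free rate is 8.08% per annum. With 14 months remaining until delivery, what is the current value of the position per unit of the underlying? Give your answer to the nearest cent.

Current fair forward for the remaining 14 months: F = S·e^((r − q)·T), (r − q) = 0.0808 − 0.0478 = 0.0330
F = 297.53 · e^(0.0330 × 14/12) = 297.53 × 1.039251 = 309.2084
Value of long forward = (F − K)·e^(−rT) = (309.2084 − 282.34) · e^(−0.0808·14/12)
= 26.8684 × 0.910040 = 24.45

CHF 24.45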